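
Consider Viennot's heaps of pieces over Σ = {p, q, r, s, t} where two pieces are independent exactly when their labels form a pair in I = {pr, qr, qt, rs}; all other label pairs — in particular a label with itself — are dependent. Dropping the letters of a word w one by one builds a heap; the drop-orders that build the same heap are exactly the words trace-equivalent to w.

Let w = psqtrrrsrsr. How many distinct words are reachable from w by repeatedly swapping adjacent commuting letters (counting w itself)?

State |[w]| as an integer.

piece 0:p — minimal
piece 1:s rests on {0:p}
piece 2:q rests on {1:s}
piece 3:t rests on {1:s}
piece 4:r rests on {3:t}
piece 5:r rests on {4:r}
piece 6:r rests on {5:r}
piece 7:s rests on {2:q, 3:t}
piece 8:r rests on {6:r}
piece 9:s rests on {7:s}
piece 10:r rests on {8:r}
minimal pieces: {0:p}
ways to finish when only these pieces remain (= sum over removing one remaining piece with nothing left below it):
  1 left: {9}→1  {10}→1
  2 left: {7,9}→1  {8,10}→1  {9,10}→2
  3 left: {2,7,9}→1  {6,8,10}→1  {7,9,10}→3  {8,9,10}→3
  4 left: {2,7,9,10}→4  {5,6,8,10}→1  {6,8,9,10}→4  {7,8,9,10}→6
  5 left: {2,7,8,9,10}→10  {4,5,6,8,10}→1  {5,6,8,9,10}→5  {6,7,8,9,10}→10
  6 left: {2,6,7,8,9,10}→20  {4,5,6,8,9,10}→6  {5,6,7,8,9,10}→15
  7 left: {2,5,6,7,8,9,10}→35  {4,5,6,7,8,9,10}→21
  8 left: {2,4,5,6,7,8,9,10}→56  {3,4,5,6,7,8,9,10}→21
  9 left: {2,3,4,5,6,7,8,9,10}→77
  placing 0:p first → 77 extensions

77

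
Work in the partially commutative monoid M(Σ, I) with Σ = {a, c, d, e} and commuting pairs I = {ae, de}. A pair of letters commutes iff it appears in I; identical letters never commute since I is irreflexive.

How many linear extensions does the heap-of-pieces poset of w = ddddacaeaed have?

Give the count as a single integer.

#0=d has no predecessor
#1=d depends on [0:d]
#2=d depends on [1:d]
#3=d depends on [2:d]
#4=a depends on [3:d]
#5=c depends on [4:a]
#6=a depends on [5:c]
#7=e depends on [5:c]
#8=a depends on [6:a]
#9=e depends on [7:e]
#10=d depends on [8:a]
sources: [0:d]
N(rest) = Σ N(rest − s) over sources s of rest; N(one piece) = 1:
  size 1 → [9]=1  [10]=1
  size 2 → [7,9]=1  [8,10]=1  [9,10]=2
  size 3 → [6,8,10]=1  [7,9,10]=3  [8,9,10]=3
  size 4 → [6,8,9,10]=4  [7,8,9,10]=6
  size 5 → [6,7,8,9,10]=10
  size 6 → [5,6,7,8,9,10]=10
  size 7 → [4,5,6,7,8,9,10]=10
  size 8 → [3,4,5,6,7,8,9,10]=10
  size 9 → [2,3,4,5,6,7,8,9,10]=10
  first=0(d) contributes 10

10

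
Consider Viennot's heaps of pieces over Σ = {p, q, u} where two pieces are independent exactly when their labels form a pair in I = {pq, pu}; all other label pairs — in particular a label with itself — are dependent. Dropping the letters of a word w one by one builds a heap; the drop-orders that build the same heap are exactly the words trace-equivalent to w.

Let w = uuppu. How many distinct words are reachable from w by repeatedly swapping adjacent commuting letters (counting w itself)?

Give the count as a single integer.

piece 0:u — minimal
piece 1:u rests on {0:u}
piece 2:p — minimal
piece 3:p rests on {2:p}
piece 4:u rests on {1:u}
minimal pieces: {0:u, 2:p}
ways to finish when only these pieces remain (= sum over removing one remaining piece with nothing left below it):
  1 left: {3}→1  {4}→1
  2 left: {1,4}→1  {2,3}→1  {3,4}→2
  3 left: {0,1,4}→1  {1,3,4}→3  {2,3,4}→3
  placing 0:u first → 6 extensions
  placing 2:p first → 4 extensions
total linear extensions = 10

10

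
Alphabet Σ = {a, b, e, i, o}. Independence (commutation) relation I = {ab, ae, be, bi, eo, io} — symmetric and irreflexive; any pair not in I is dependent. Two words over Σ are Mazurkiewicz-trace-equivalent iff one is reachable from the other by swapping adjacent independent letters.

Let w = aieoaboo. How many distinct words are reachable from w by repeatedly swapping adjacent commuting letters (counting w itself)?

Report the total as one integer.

26

0(a) covers ∅
1(i) covers 0:a
2(e) covers 1:i
3(o) covers 0:a
4(a) covers 1:i, 3:o
5(b) covers 3:o
6(o) covers 4:a, 5:b
7(o) covers 6:o
floor of heap: 0:a
completions by unplaced set U, small U first (add the entries for U minus each lowest piece of U):
  |U|=1: {2}:1  {7}:1
  |U|=2: {2,7}:2  {6,7}:1
  |U|=3: {2,6,7}:3  {4,6,7}:1  {5,6,7}:1
  |U|=4: {2,4,6,7}:4  {2,5,6,7}:4  {4,5,6,7}:2
  |U|=5: {1,2,4,6,7}:4  {2,4,5,6,7}:10  {3,4,5,6,7}:2
  |U|=6: {1,2,4,5,6,7}:14  {2,3,4,5,6,7}:12
  start at 0(a): 26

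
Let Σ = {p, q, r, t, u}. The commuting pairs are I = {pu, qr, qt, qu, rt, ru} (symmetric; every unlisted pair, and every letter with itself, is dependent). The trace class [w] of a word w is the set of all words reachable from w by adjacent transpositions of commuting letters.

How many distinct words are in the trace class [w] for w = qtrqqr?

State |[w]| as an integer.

0(q) covers ∅
1(t) covers ∅
2(r) covers ∅
3(q) covers 0:q
4(q) covers 3:q
5(r) covers 2:r
floor of heap: 0:q, 1:t, 2:r
completions by unplaced set U, small U first (add the entries for U minus each lowest piece of U):
  |U|=1: {1}:1  {4}:1  {5}:1
  |U|=2: {1,4}:2  {1,5}:2  {2,5}:1  {3,4}:1  {4,5}:2
  |U|=3: {0,3,4}:1  {1,2,5}:3  {1,3,4}:3  {1,4,5}:6  {2,4,5}:3  {3,4,5}:3
  |U|=4: {0,1,3,4}:4  {0,3,4,5}:4  {1,2,4,5}:12  {1,3,4,5}:12  {2,3,4,5}:6
  start at 0(q): 30
  start at 1(t): 10
  start at 2(r): 20
sum over floor = 60

60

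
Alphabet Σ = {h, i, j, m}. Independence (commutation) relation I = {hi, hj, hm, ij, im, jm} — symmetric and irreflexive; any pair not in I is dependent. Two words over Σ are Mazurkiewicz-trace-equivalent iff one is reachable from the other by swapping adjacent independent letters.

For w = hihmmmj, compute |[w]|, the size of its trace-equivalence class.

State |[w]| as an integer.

420

piece 0:h — minimal
piece 1:i — minimal
piece 2:h rests on {0:h}
piece 3:m — minimal
piece 4:m rests on {3:m}
piece 5:m rests on {4:m}
piece 6:j — minimal
minimal pieces: {0:h, 1:i, 3:m, 6:j}
ways to finish when only these pieces remain (= sum over removing one remaining piece with nothing left below it):
  1 left: {1}→1  {2}→1  {5}→1  {6}→1
  2 left: {0,2}→1  {1,2}→2  {1,5}→2  {1,6}→2  {2,5}→2  {2,6}→2  {4,5}→1  {5,6}→2
  3 left: {0,1,2}→3  {0,2,5}→3  {0,2,6}→3  {1,2,5}→6  {1,2,6}→6  {1,4,5}→3  {1,5,6}→6  {2,4,5}→3  {2,5,6}→6  {3,4,5}→1  {4,5,6}→3
  4 left: {0,1,2,5}→12  {0,1,2,6}→12  {0,2,4,5}→6  {0,2,5,6}→12  {1,2,4,5}→12  {1,2,5,6}→24  {1,3,4,5}→4  {1,4,5,6}→12  {2,3,4,5}→4  {2,4,5,6}→12  {3,4,5,6}→4
  5 left: {0,1,2,4,5}→30  {0,1,2,5,6}→60  {0,2,3,4,5}→10  {0,2,4,5,6}→30  {1,2,3,4,5}→20  {1,2,4,5,6}→60  {1,3,4,5,6}→20  {2,3,4,5,6}→20
  placing 0:h first → 120 extensions
  placing 1:i first → 60 extensions
  placing 3:m first → 180 extensions
  placing 6:j first → 60 extensions
total linear extensions = 420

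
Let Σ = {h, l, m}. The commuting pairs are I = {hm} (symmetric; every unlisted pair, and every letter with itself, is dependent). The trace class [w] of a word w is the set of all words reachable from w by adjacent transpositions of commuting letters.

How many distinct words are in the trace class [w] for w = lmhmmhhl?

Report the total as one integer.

0(l) covers ∅
1(m) covers 0:l
2(h) covers 0:l
3(m) covers 1:m
4(m) covers 3:m
5(h) covers 2:h
6(h) covers 5:h
7(l) covers 4:m, 6:h
floor of heap: 0:l
completions by unplaced set U, small U first (add the entries for U minus each lowest piece of U):
  |U|=1: {7}:1
  |U|=2: {4,7}:1  {6,7}:1
  |U|=3: {3,4,7}:1  {4,6,7}:2  {5,6,7}:1
  |U|=4: {1,3,4,7}:1  {2,5,6,7}:1  {3,4,6,7}:3  {4,5,6,7}:3
  |U|=5: {1,3,4,6,7}:4  {2,4,5,6,7}:4  {3,4,5,6,7}:6
  |U|=6: {1,3,4,5,6,7}:10  {2,3,4,5,6,7}:10
  start at 0(l): 20

20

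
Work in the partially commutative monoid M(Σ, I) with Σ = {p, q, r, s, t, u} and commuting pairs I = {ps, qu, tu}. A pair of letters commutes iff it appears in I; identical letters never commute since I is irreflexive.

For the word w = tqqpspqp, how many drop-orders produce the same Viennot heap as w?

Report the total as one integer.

3

drop 0:t onto floor
drop 1:q onto {0:t}
drop 2:q onto {1:q}
drop 3:p onto {2:q}
drop 4:s onto {2:q}
drop 5:p onto {3:p}
drop 6:q onto {4:s, 5:p}
drop 7:p onto {6:q}
ground layer = {0:t}
drop-orders for the pieces not yet dropped (sum over which currently-grounded one goes next):
  1 to go: {7} 1
  2 to go: {6,7} 1
  3 to go: {4,6,7} 1  {5,6,7} 1
  4 to go: {3,5,6,7} 1  {4,5,6,7} 2
  5 to go: {3,4,5,6,7} 3
  6 to go: {2,3,4,5,6,7} 3
  if 0:t drops first: 3 orders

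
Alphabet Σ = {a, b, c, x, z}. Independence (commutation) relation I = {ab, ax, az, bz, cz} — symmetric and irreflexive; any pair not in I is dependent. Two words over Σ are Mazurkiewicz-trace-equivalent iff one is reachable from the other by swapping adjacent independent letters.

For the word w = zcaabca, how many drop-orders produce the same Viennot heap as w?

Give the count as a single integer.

21

0(z) covers ∅
1(c) covers ∅
2(a) covers 1:c
3(a) covers 2:a
4(b) covers 1:c
5(c) covers 3:a, 4:b
6(a) covers 5:c
floor of heap: 0:z, 1:c
completions by unplaced set U, small U first (add the entries for U minus each lowest piece of U):
  |U|=1: {0}:1  {6}:1
  |U|=2: {0,6}:2  {5,6}:1
  |U|=3: {0,5,6}:3  {3,5,6}:1  {4,5,6}:1
  |U|=4: {0,3,5,6}:4  {0,4,5,6}:4  {2,3,5,6}:1  {3,4,5,6}:2
  |U|=5: {0,2,3,5,6}:5  {0,3,4,5,6}:10  {2,3,4,5,6}:3
  start at 0(z): 3
  start at 1(c): 18
sum over floor = 21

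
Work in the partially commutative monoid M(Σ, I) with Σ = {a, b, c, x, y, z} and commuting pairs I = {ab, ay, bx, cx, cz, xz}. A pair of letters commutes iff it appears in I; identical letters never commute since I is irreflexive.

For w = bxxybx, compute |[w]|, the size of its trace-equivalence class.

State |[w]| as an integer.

drop 0:b onto floor
drop 1:x onto floor
drop 2:x onto {1:x}
drop 3:y onto {0:b, 2:x}
drop 4:b onto {3:y}
drop 5:x onto {3:y}
ground layer = {0:b, 1:x}
drop-orders for the pieces not yet dropped (sum over which currently-grounded one goes next):
  1 to go: {4} 1  {5} 1
  2 to go: {4,5} 2
  3 to go: {3,4,5} 2
  4 to go: {0,3,4,5} 2  {2,3,4,5} 2
  if 0:b drops first: 2 orders
  if 1:x drops first: 4 orders
heap linearizations: 6

6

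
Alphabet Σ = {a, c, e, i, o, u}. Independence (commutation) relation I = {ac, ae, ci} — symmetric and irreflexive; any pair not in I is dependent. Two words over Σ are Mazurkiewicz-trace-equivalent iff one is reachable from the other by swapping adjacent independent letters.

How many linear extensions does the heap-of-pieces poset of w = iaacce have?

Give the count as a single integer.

19

0(i) covers ∅
1(a) covers 0:i
2(a) covers 1:a
3(c) covers ∅
4(c) covers 3:c
5(e) covers 0:i, 4:c
floor of heap: 0:i, 3:c
completions by unplaced set U, small U first (add the entries for U minus each lowest piece of U):
  |U|=1: {2}:1  {5}:1
  |U|=2: {1,2}:1  {2,5}:2  {4,5}:1
  |U|=3: {1,2,5}:3  {2,4,5}:3  {3,4,5}:1
  |U|=4: {0,1,2,5}:3  {1,2,4,5}:6  {2,3,4,5}:4
  start at 0(i): 10
  start at 3(c): 9
sum over floor = 19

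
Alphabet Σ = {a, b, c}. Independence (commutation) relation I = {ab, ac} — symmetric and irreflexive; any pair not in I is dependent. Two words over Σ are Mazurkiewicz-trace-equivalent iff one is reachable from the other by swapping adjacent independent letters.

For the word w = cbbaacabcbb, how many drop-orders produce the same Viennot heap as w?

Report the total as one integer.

#0=c has no predecessor
#1=b depends on [0:c]
#2=b depends on [1:b]
#3=a has no predecessor
#4=a depends on [3:a]
#5=c depends on [2:b]
#6=a depends on [4:a]
#7=b depends on [5:c]
#8=c depends on [7:b]
#9=b depends on [8:c]
#10=b depends on [9:b]
sources: [0:c, 3:a]
N(rest) = Σ N(rest − s) over sources s of rest; N(one piece) = 1:
  size 1 → [6]=1  [10]=1
  size 2 → [4,6]=1  [6,10]=2  [9,10]=1
  size 3 → [3,4,6]=1  [4,6,10]=3  [6,9,10]=3  [8,9,10]=1
  size 4 → [3,4,6,10]=4  [4,6,9,10]=6  [6,8,9,10]=4  [7,8,9,10]=1
  size 5 → [3,4,6,9,10]=10  [4,6,8,9,10]=10  [5,7,8,9,10]=1  [6,7,8,9,10]=5
  size 6 → [2,5,7,8,9,10]=1  [3,4,6,8,9,10]=20  [4,6,7,8,9,10]=15  [5,6,7,8,9,10]=6
  size 7 → [1,2,5,7,8,9,10]=1  [2,5,6,7,8,9,10]=7  [3,4,6,7,8,9,10]=35  [4,5,6,7,8,9,10]=21
  size 8 → [0,1,2,5,7,8,9,10]=1  [1,2,5,6,7,8,9,10]=8  [2,4,5,6,7,8,9,10]=28  [3,4,5,6,7,8,9,10]=56
  size 9 → [0,1,2,5,6,7,8,9,10]=9  [1,2,4,5,6,7,8,9,10]=36  [2,3,4,5,6,7,8,9,10]=84
  first=0(c) contributes 120
  first=3(a) contributes 45
|[w]| = 165

165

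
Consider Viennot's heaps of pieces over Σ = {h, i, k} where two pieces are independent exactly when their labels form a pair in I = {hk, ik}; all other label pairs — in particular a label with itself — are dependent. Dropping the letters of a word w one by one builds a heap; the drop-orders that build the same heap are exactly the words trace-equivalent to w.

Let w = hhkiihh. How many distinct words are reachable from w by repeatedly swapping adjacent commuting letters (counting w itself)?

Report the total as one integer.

7

0(h) covers ∅
1(h) covers 0:h
2(k) covers ∅
3(i) covers 1:h
4(i) covers 3:i
5(h) covers 4:i
6(h) covers 5:h
floor of heap: 0:h, 2:k
completions by unplaced set U, small U first (add the entries for U minus each lowest piece of U):
  |U|=1: {2}:1  {6}:1
  |U|=2: {2,6}:2  {5,6}:1
  |U|=3: {2,5,6}:3  {4,5,6}:1
  |U|=4: {2,4,5,6}:4  {3,4,5,6}:1
  |U|=5: {1,3,4,5,6}:1  {2,3,4,5,6}:5
  start at 0(h): 6
  start at 2(k): 1
sum over floor = 7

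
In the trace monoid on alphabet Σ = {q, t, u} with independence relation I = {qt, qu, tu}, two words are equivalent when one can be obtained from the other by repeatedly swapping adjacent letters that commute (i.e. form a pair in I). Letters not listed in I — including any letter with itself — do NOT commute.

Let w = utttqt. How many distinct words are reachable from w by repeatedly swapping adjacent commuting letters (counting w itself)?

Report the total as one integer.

30

#0=u has no predecessor
#1=t has no predecessor
#2=t depends on [1:t]
#3=t depends on [2:t]
#4=q has no predecessor
#5=t depends on [3:t]
sources: [0:u, 1:t, 4:q]
N(rest) = Σ N(rest − s) over sources s of rest; N(one piece) = 1:
  size 1 → [0]=1  [4]=1  [5]=1
  size 2 → [0,4]=2  [0,5]=2  [3,5]=1  [4,5]=2
  size 3 → [0,3,5]=3  [0,4,5]=6  [2,3,5]=1  [3,4,5]=3
  size 4 → [0,2,3,5]=4  [0,3,4,5]=12  [1,2,3,5]=1  [2,3,4,5]=4
  first=0(u) contributes 5
  first=1(t) contributes 20
  first=4(q) contributes 5
|[w]| = 30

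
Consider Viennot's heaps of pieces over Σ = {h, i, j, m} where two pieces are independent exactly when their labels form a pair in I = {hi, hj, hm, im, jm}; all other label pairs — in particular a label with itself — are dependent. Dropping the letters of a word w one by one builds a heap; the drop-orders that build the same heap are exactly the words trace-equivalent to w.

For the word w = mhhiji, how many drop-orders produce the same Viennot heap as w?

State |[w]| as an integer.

drop 0:m onto floor
drop 1:h onto floor
drop 2:h onto {1:h}
drop 3:i onto floor
drop 4:j onto {3:i}
drop 5:i onto {4:j}
ground layer = {0:m, 1:h, 3:i}
drop-orders for the pieces not yet dropped (sum over which currently-grounded one goes next):
  1 to go: {0} 1  {2} 1  {5} 1
  2 to go: {0,2} 2  {0,5} 2  {1,2} 1  {2,5} 2  {4,5} 1
  3 to go: {0,1,2} 3  {0,2,5} 6  {0,4,5} 3  {1,2,5} 3  {2,4,5} 3  {3,4,5} 1
  4 to go: {0,1,2,5} 12  {0,2,4,5} 12  {0,3,4,5} 4  {1,2,4,5} 6  {2,3,4,5} 4
  if 0:m drops first: 10 orders
  if 1:h drops first: 20 orders
  if 3:i drops first: 30 orders
heap linearizations: 60

60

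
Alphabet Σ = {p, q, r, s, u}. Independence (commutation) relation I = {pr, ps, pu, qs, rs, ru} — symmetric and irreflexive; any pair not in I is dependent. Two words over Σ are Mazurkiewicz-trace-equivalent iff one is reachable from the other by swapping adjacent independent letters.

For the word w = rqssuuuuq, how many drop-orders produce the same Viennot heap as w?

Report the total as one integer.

0(r) covers ∅
1(q) covers 0:r
2(s) covers ∅
3(s) covers 2:s
4(u) covers 1:q, 3:s
5(u) covers 4:u
6(u) covers 5:u
7(u) covers 6:u
8(q) covers 7:u
floor of heap: 0:r, 2:s
completions by unplaced set U, small U first (add the entries for U minus each lowest piece of U):
  |U|=1: {8}:1
  |U|=2: {7,8}:1
  |U|=3: {6,7,8}:1
  |U|=4: {5,6,7,8}:1
  |U|=5: {4,5,6,7,8}:1
  |U|=6: {1,4,5,6,7,8}:1  {3,4,5,6,7,8}:1
  |U|=7: {0,1,4,5,6,7,8}:1  {1,3,4,5,6,7,8}:2  {2,3,4,5,6,7,8}:1
  start at 0(r): 3
  start at 2(s): 3
sum over floor = 6

6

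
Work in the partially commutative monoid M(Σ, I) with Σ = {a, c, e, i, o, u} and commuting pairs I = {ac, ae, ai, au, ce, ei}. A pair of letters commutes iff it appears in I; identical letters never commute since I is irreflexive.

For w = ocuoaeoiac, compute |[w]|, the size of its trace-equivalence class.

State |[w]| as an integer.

#0=o has no predecessor
#1=c depends on [0:o]
#2=u depends on [1:c]
#3=o depends on [2:u]
#4=a depends on [3:o]
#5=e depends on [3:o]
#6=o depends on [4:a, 5:e]
#7=i depends on [6:o]
#8=a depends on [6:o]
#9=c depends on [7:i]
sources: [0:o]
N(rest) = Σ N(rest − s) over sources s of rest; N(one piece) = 1:
  size 1 → [8]=1  [9]=1
  size 2 → [7,9]=1  [8,9]=2
  size 3 → [7,8,9]=3
  size 4 → [6,7,8,9]=3
  size 5 → [4,6,7,8,9]=3  [5,6,7,8,9]=3
  size 6 → [4,5,6,7,8,9]=6
  size 7 → [3,4,5,6,7,8,9]=6
  size 8 → [2,3,4,5,6,7,8,9]=6
  first=0(o) contributes 6

6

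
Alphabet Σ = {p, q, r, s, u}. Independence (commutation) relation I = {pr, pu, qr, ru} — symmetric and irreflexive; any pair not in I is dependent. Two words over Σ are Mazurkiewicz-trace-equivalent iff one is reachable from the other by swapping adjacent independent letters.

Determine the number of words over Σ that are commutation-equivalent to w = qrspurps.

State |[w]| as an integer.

drop 0:q onto floor
drop 1:r onto floor
drop 2:s onto {0:q, 1:r}
drop 3:p onto {2:s}
drop 4:u onto {2:s}
drop 5:r onto {2:s}
drop 6:p onto {3:p}
drop 7:s onto {4:u, 5:r, 6:p}
ground layer = {0:q, 1:r}
drop-orders for the pieces not yet dropped (sum over which currently-grounded one goes next):
  1 to go: {7} 1
  2 to go: {4,7} 1  {5,7} 1  {6,7} 1
  3 to go: {3,6,7} 1  {4,5,7} 2  {4,6,7} 2  {5,6,7} 2
  4 to go: {3,4,6,7} 3  {3,5,6,7} 3  {4,5,6,7} 6
  5 to go: {3,4,5,6,7} 12
  6 to go: {2,3,4,5,6,7} 12
  if 0:q drops first: 12 orders
  if 1:r drops first: 12 orders
heap linearizations: 24

24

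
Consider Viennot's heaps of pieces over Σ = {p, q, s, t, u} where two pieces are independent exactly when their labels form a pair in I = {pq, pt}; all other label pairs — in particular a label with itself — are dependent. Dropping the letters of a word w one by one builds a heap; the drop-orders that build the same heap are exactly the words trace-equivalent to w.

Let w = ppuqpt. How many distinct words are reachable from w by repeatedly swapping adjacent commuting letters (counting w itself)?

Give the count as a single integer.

3

0(p) covers ∅
1(p) covers 0:p
2(u) covers 1:p
3(q) covers 2:u
4(p) covers 2:u
5(t) covers 3:q
floor of heap: 0:p
completions by unplaced set U, small U first (add the entries for U minus each lowest piece of U):
  |U|=1: {4}:1  {5}:1
  |U|=2: {3,5}:1  {4,5}:2
  |U|=3: {3,4,5}:3
  |U|=4: {2,3,4,5}:3
  start at 0(p): 3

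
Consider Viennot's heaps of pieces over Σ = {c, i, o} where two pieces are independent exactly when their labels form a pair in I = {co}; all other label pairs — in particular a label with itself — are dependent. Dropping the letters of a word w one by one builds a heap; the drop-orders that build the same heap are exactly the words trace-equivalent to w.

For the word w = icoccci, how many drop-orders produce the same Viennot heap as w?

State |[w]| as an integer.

0(i) covers ∅
1(c) covers 0:i
2(o) covers 0:i
3(c) covers 1:c
4(c) covers 3:c
5(c) covers 4:c
6(i) covers 2:o, 5:c
floor of heap: 0:i
completions by unplaced set U, small U first (add the entries for U minus each lowest piece of U):
  |U|=1: {6}:1
  |U|=2: {2,6}:1  {5,6}:1
  |U|=3: {2,5,6}:2  {4,5,6}:1
  |U|=4: {2,4,5,6}:3  {3,4,5,6}:1
  |U|=5: {1,3,4,5,6}:1  {2,3,4,5,6}:4
  start at 0(i): 5

5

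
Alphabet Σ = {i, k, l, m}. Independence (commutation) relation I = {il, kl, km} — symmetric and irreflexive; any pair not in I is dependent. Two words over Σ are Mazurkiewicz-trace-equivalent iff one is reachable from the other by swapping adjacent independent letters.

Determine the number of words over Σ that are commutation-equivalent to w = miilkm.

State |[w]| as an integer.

7

0(m) covers ∅
1(i) covers 0:m
2(i) covers 1:i
3(l) covers 0:m
4(k) covers 2:i
5(m) covers 2:i, 3:l
floor of heap: 0:m
completions by unplaced set U, small U first (add the entries for U minus each lowest piece of U):
  |U|=1: {4}:1  {5}:1
  |U|=2: {3,5}:1  {4,5}:2
  |U|=3: {2,4,5}:2  {3,4,5}:3
  |U|=4: {1,2,4,5}:2  {2,3,4,5}:5
  start at 0(m): 7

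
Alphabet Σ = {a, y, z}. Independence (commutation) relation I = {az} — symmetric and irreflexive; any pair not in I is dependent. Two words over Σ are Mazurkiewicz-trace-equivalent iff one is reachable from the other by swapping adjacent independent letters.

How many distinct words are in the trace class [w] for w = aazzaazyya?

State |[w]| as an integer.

35

piece 0:a — minimal
piece 1:a rests on {0:a}
piece 2:z — minimal
piece 3:z rests on {2:z}
piece 4:a rests on {1:a}
piece 5:a rests on {4:a}
piece 6:z rests on {3:z}
piece 7:y rests on {5:a, 6:z}
piece 8:y rests on {7:y}
piece 9:a rests on {8:y}
minimal pieces: {0:a, 2:z}
ways to finish when only these pieces remain (= sum over removing one remaining piece with nothing left below it):
  1 left: {9}→1
  2 left: {8,9}→1
  3 left: {7,8,9}→1
  4 left: {5,7,8,9}→1  {6,7,8,9}→1
  5 left: {3,6,7,8,9}→1  {4,5,7,8,9}→1  {5,6,7,8,9}→2
  6 left: {1,4,5,7,8,9}→1  {2,3,6,7,8,9}→1  {3,5,6,7,8,9}→3  {4,5,6,7,8,9}→3
  7 left: {0,1,4,5,7,8,9}→1  {1,4,5,6,7,8,9}→4  {2,3,5,6,7,8,9}→4  {3,4,5,6,7,8,9}→6
  8 left: {0,1,4,5,6,7,8,9}→5  {1,3,4,5,6,7,8,9}→10  {2,3,4,5,6,7,8,9}→10
  placing 0:a first → 20 extensions
  placing 2:z first → 15 extensions
total linear extensions = 35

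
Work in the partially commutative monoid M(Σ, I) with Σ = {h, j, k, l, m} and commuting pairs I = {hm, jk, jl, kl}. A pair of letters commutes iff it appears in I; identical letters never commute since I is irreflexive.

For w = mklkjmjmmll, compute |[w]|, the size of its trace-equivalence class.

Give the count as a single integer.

12

0(m) covers ∅
1(k) covers 0:m
2(l) covers 0:m
3(k) covers 1:k
4(j) covers 0:m
5(m) covers 2:l, 3:k, 4:j
6(j) covers 5:m
7(m) covers 6:j
8(m) covers 7:m
9(l) covers 8:m
10(l) covers 9:l
floor of heap: 0:m
completions by unplaced set U, small U first (add the entries for U minus each lowest piece of U):
  |U|=1: {10}:1
  |U|=2: {9,10}:1
  |U|=3: {8,9,10}:1
  |U|=4: {7,8,9,10}:1
  |U|=5: {6,7,8,9,10}:1
  |U|=6: {5,6,7,8,9,10}:1
  |U|=7: {2,5,6,7,8,9,10}:1  {3,5,6,7,8,9,10}:1  {4,5,6,7,8,9,10}:1
  |U|=8: {1,3,5,6,7,8,9,10}:1  {2,3,5,6,7,8,9,10}:2  {2,4,5,6,7,8,9,10}:2  {3,4,5,6,7,8,9,10}:2
  |U|=9: {1,2,3,5,6,7,8,9,10}:3  {1,3,4,5,6,7,8,9,10}:3  {2,3,4,5,6,7,8,9,10}:6
  start at 0(m): 12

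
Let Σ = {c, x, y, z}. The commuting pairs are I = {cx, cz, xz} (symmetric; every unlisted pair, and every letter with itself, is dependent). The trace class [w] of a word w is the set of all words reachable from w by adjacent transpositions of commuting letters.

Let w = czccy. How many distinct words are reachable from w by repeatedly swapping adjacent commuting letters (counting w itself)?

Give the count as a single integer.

4

drop 0:c onto floor
drop 1:z onto floor
drop 2:c onto {0:c}
drop 3:c onto {2:c}
drop 4:y onto {1:z, 3:c}
ground layer = {0:c, 1:z}
drop-orders for the pieces not yet dropped (sum over which currently-grounded one goes next):
  1 to go: {4} 1
  2 to go: {1,4} 1  {3,4} 1
  3 to go: {1,3,4} 2  {2,3,4} 1
  if 0:c drops first: 3 orders
  if 1:z drops first: 1 orders
heap linearizations: 4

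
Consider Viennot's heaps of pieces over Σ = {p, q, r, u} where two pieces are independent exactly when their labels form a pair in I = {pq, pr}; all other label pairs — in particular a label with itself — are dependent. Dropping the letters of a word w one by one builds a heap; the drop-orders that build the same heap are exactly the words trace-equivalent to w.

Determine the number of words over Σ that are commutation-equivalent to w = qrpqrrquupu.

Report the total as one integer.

7

drop 0:q onto floor
drop 1:r onto {0:q}
drop 2:p onto floor
drop 3:q onto {1:r}
drop 4:r onto {3:q}
drop 5:r onto {4:r}
drop 6:q onto {5:r}
drop 7:u onto {2:p, 6:q}
drop 8:u onto {7:u}
drop 9:p onto {8:u}
drop 10:u onto {9:p}
ground layer = {0:q, 2:p}
drop-orders for the pieces not yet dropped (sum over which currently-grounded one goes next):
  1 to go: {10} 1
  2 to go: {9,10} 1
  3 to go: {8,9,10} 1
  4 to go: {7,8,9,10} 1
  5 to go: {2,7,8,9,10} 1  {6,7,8,9,10} 1
  6 to go: {2,6,7,8,9,10} 2  {5,6,7,8,9,10} 1
  7 to go: {2,5,6,7,8,9,10} 3  {4,5,6,7,8,9,10} 1
  8 to go: {2,4,5,6,7,8,9,10} 4  {3,4,5,6,7,8,9,10} 1
  9 to go: {1,3,4,5,6,7,8,9,10} 1  {2,3,4,5,6,7,8,9,10} 5
  if 0:q drops first: 6 orders
  if 2:p drops first: 1 orders
heap linearizations: 7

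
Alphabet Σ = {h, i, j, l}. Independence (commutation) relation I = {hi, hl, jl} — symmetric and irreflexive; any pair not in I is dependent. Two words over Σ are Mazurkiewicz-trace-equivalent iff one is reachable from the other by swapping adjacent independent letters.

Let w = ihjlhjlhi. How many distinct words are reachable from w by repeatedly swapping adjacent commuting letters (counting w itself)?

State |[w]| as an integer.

61

#0=i has no predecessor
#1=h has no predecessor
#2=j depends on [0:i, 1:h]
#3=l depends on [0:i]
#4=h depends on [2:j]
#5=j depends on [4:h]
#6=l depends on [3:l]
#7=h depends on [5:j]
#8=i depends on [5:j, 6:l]
sources: [0:i, 1:h]
N(rest) = Σ N(rest − s) over sources s of rest; N(one piece) = 1:
  size 1 → [7]=1  [8]=1
  size 2 → [6,8]=1  [7,8]=2
  size 3 → [3,6,8]=1  [5,7,8]=2  [6,7,8]=3
  size 4 → [3,6,7,8]=4  [4,5,7,8]=2  [5,6,7,8]=5
  size 5 → [2,4,5,7,8]=2  [3,5,6,7,8]=9  [4,5,6,7,8]=7
  size 6 → [1,2,4,5,7,8]=2  [2,4,5,6,7,8]=9  [3,4,5,6,7,8]=16
  size 7 → [1,2,4,5,6,7,8]=11  [2,3,4,5,6,7,8]=25
  first=0(i) contributes 36
  first=1(h) contributes 25
|[w]| = 61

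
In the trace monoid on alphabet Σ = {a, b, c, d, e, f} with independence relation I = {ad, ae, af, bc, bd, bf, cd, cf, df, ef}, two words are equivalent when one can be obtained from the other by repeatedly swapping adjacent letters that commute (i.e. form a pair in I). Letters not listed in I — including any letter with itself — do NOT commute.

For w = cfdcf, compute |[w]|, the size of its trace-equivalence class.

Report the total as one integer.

piece 0:c — minimal
piece 1:f — minimal
piece 2:d — minimal
piece 3:c rests on {0:c}
piece 4:f rests on {1:f}
minimal pieces: {0:c, 1:f, 2:d}
ways to finish when only these pieces remain (= sum over removing one remaining piece with nothing left below it):
  1 left: {2}→1  {3}→1  {4}→1
  2 left: {0,3}→1  {1,4}→1  {2,3}→2  {2,4}→2  {3,4}→2
  3 left: {0,2,3}→3  {0,3,4}→3  {1,2,4}→3  {1,3,4}→3  {2,3,4}→6
  placing 0:c first → 12 extensions
  placing 1:f first → 12 extensions
  placing 2:d first → 6 extensions
total linear extensions = 30

30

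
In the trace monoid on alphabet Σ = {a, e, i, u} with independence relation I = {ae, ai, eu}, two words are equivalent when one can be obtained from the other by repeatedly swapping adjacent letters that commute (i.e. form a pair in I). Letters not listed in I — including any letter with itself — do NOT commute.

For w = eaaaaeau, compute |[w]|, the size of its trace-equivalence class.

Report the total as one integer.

piece 0:e — minimal
piece 1:a — minimal
piece 2:a rests on {1:a}
piece 3:a rests on {2:a}
piece 4:a rests on {3:a}
piece 5:e rests on {0:e}
piece 6:a rests on {4:a}
piece 7:u rests on {6:a}
minimal pieces: {0:e, 1:a}
ways to finish when only these pieces remain (= sum over removing one remaining piece with nothing left below it):
  1 left: {5}→1  {7}→1
  2 left: {0,5}→1  {5,7}→2  {6,7}→1
  3 left: {0,5,7}→3  {4,6,7}→1  {5,6,7}→3
  4 left: {0,5,6,7}→6  {3,4,6,7}→1  {4,5,6,7}→4
  5 left: {0,4,5,6,7}→10  {2,3,4,6,7}→1  {3,4,5,6,7}→5
  6 left: {0,3,4,5,6,7}→15  {1,2,3,4,6,7}→1  {2,3,4,5,6,7}→6
  placing 0:e first → 7 extensions
  placing 1:a first → 21 extensions
total linear extensions = 28

28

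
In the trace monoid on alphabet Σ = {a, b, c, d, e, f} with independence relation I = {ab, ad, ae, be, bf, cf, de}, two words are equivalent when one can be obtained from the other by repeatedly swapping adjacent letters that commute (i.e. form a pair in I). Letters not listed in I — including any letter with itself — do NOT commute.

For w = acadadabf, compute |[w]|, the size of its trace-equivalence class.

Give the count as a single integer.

0(a) covers ∅
1(c) covers 0:a
2(a) covers 1:c
3(d) covers 1:c
4(a) covers 2:a
5(d) covers 3:d
6(a) covers 4:a
7(b) covers 5:d
8(f) covers 5:d, 6:a
floor of heap: 0:a
completions by unplaced set U, small U first (add the entries for U minus each lowest piece of U):
  |U|=1: {7}:1  {8}:1
  |U|=2: {6,8}:1  {7,8}:2
  |U|=3: {4,6,8}:1  {5,7,8}:2  {6,7,8}:3
  |U|=4: {2,4,6,8}:1  {3,5,7,8}:2  {4,6,7,8}:4  {5,6,7,8}:5
  |U|=5: {2,4,6,7,8}:5  {3,5,6,7,8}:7  {4,5,6,7,8}:9
  |U|=6: {2,4,5,6,7,8}:14  {3,4,5,6,7,8}:16
  |U|=7: {2,3,4,5,6,7,8}:30
  start at 0(a): 30

30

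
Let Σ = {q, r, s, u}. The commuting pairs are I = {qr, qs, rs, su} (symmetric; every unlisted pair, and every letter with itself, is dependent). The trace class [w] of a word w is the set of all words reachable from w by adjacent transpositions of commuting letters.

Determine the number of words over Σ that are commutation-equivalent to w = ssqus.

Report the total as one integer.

10

drop 0:s onto floor
drop 1:s onto {0:s}
drop 2:q onto floor
drop 3:u onto {2:q}
drop 4:s onto {1:s}
ground layer = {0:s, 2:q}
drop-orders for the pieces not yet dropped (sum over which currently-grounded one goes next):
  1 to go: {3} 1  {4} 1
  2 to go: {1,4} 1  {2,3} 1  {3,4} 2
  3 to go: {0,1,4} 1  {1,3,4} 3  {2,3,4} 3
  if 0:s drops first: 6 orders
  if 2:q drops first: 4 orders
heap linearizations: 10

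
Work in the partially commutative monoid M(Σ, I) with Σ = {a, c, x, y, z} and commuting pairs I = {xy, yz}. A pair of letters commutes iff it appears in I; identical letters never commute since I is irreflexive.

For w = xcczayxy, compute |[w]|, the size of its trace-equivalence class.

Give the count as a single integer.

#0=x has no predecessor
#1=c depends on [0:x]
#2=c depends on [1:c]
#3=z depends on [2:c]
#4=a depends on [3:z]
#5=y depends on [4:a]
#6=x depends on [4:a]
#7=y depends on [5:y]
sources: [0:x]
N(rest) = Σ N(rest − s) over sources s of rest; N(one piece) = 1:
  size 1 → [6]=1  [7]=1
  size 2 → [5,7]=1  [6,7]=2
  size 3 → [5,6,7]=3
  size 4 → [4,5,6,7]=3
  size 5 → [3,4,5,6,7]=3
  size 6 → [2,3,4,5,6,7]=3
  first=0(x) contributes 3

3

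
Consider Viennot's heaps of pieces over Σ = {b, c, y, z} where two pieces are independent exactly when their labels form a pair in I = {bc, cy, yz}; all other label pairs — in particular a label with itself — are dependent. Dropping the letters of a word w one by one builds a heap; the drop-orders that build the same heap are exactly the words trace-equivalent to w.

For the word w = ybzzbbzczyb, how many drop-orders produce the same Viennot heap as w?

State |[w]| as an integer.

4

drop 0:y onto floor
drop 1:b onto {0:y}
drop 2:z onto {1:b}
drop 3:z onto {2:z}
drop 4:b onto {3:z}
drop 5:b onto {4:b}
drop 6:z onto {5:b}
drop 7:c onto {6:z}
drop 8:z onto {7:c}
drop 9:y onto {5:b}
drop 10:b onto {8:z, 9:y}
ground layer = {0:y}
drop-orders for the pieces not yet dropped (sum over which currently-grounded one goes next):
  1 to go: {10} 1
  2 to go: {8,10} 1  {9,10} 1
  3 to go: {7,8,10} 1  {8,9,10} 2
  4 to go: {6,7,8,10} 1  {7,8,9,10} 3
  5 to go: {6,7,8,9,10} 4
  6 to go: {5,6,7,8,9,10} 4
  7 to go: {4,5,6,7,8,9,10} 4
  8 to go: {3,4,5,6,7,8,9,10} 4
  9 to go: {2,3,4,5,6,7,8,9,10} 4
  if 0:y drops first: 4 orders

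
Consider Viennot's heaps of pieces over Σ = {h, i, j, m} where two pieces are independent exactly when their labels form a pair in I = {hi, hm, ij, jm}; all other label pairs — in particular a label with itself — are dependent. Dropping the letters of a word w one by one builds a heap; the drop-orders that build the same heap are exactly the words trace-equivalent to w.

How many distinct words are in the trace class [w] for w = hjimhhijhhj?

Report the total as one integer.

165

#0=h has no predecessor
#1=j depends on [0:h]
#2=i has no predecessor
#3=m depends on [2:i]
#4=h depends on [1:j]
#5=h depends on [4:h]
#6=i depends on [3:m]
#7=j depends on [5:h]
#8=h depends on [7:j]
#9=h depends on [8:h]
#10=j depends on [9:h]
sources: [0:h, 2:i]
N(rest) = Σ N(rest − s) over sources s of rest; N(one piece) = 1:
  size 1 → [6]=1  [10]=1
  size 2 → [3,6]=1  [6,10]=2  [9,10]=1
  size 3 → [2,3,6]=1  [3,6,10]=3  [6,9,10]=3  [8,9,10]=1
  size 4 → [2,3,6,10]=4  [3,6,9,10]=6  [6,8,9,10]=4  [7,8,9,10]=1
  size 5 → [2,3,6,9,10]=10  [3,6,8,9,10]=10  [5,7,8,9,10]=1  [6,7,8,9,10]=5
  size 6 → [2,3,6,8,9,10]=20  [3,6,7,8,9,10]=15  [4,5,7,8,9,10]=1  [5,6,7,8,9,10]=6
  size 7 → [1,4,5,7,8,9,10]=1  [2,3,6,7,8,9,10]=35  [3,5,6,7,8,9,10]=21  [4,5,6,7,8,9,10]=7
  size 8 → [0,1,4,5,7,8,9,10]=1  [1,4,5,6,7,8,9,10]=8  [2,3,5,6,7,8,9,10]=56  [3,4,5,6,7,8,9,10]=28
  size 9 → [0,1,4,5,6,7,8,9,10]=9  [1,3,4,5,6,7,8,9,10]=36  [2,3,4,5,6,7,8,9,10]=84
  first=0(h) contributes 120
  first=2(i) contributes 45
|[w]| = 165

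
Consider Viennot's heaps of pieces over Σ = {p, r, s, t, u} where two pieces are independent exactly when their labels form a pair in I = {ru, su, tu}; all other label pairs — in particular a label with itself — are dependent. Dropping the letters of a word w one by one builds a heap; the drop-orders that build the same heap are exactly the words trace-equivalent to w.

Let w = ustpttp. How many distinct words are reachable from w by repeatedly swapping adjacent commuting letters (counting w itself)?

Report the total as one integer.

#0=u has no predecessor
#1=s has no predecessor
#2=t depends on [1:s]
#3=p depends on [0:u, 2:t]
#4=t depends on [3:p]
#5=t depends on [4:t]
#6=p depends on [5:t]
sources: [0:u, 1:s]
N(rest) = Σ N(rest − s) over sources s of rest; N(one piece) = 1:
  size 1 → [6]=1
  size 2 → [5,6]=1
  size 3 → [4,5,6]=1
  size 4 → [3,4,5,6]=1
  size 5 → [0,3,4,5,6]=1  [2,3,4,5,6]=1
  first=0(u) contributes 1
  first=1(s) contributes 2
|[w]| = 3

3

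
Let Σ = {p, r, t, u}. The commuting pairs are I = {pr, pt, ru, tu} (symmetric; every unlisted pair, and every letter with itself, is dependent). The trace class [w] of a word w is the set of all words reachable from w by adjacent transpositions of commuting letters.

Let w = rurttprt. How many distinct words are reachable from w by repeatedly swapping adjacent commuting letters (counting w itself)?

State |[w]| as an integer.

piece 0:r — minimal
piece 1:u — minimal
piece 2:r rests on {0:r}
piece 3:t rests on {2:r}
piece 4:t rests on {3:t}
piece 5:p rests on {1:u}
piece 6:r rests on {4:t}
piece 7:t rests on {6:r}
minimal pieces: {0:r, 1:u}
ways to finish when only these pieces remain (= sum over removing one remaining piece with nothing left below it):
  1 left: {5}→1  {7}→1
  2 left: {1,5}→1  {5,7}→2  {6,7}→1
  3 left: {1,5,7}→3  {4,6,7}→1  {5,6,7}→3
  4 left: {1,5,6,7}→6  {3,4,6,7}→1  {4,5,6,7}→4
  5 left: {1,4,5,6,7}→10  {2,3,4,6,7}→1  {3,4,5,6,7}→5
  6 left: {0,2,3,4,6,7}→1  {1,3,4,5,6,7}→15  {2,3,4,5,6,7}→6
  placing 0:r first → 21 extensions
  placing 1:u first → 7 extensions
total linear extensions = 28

28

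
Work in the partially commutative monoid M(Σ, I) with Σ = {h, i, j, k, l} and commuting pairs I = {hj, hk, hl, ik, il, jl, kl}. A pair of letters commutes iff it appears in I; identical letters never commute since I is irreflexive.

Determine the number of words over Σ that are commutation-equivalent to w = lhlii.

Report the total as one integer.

0(l) covers ∅
1(h) covers ∅
2(l) covers 0:l
3(i) covers 1:h
4(i) covers 3:i
floor of heap: 0:l, 1:h
completions by unplaced set U, small U first (add the entries for U minus each lowest piece of U):
  |U|=1: {2}:1  {4}:1
  |U|=2: {0,2}:1  {2,4}:2  {3,4}:1
  |U|=3: {0,2,4}:3  {1,3,4}:1  {2,3,4}:3
  start at 0(l): 4
  start at 1(h): 6
sum over floor = 10

10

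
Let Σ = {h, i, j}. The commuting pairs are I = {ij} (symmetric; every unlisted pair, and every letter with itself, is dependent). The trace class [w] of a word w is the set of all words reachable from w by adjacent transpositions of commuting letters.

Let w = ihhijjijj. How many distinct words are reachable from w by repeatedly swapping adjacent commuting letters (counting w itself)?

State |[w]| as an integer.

piece 0:i — minimal
piece 1:h rests on {0:i}
piece 2:h rests on {1:h}
piece 3:i rests on {2:h}
piece 4:j rests on {2:h}
piece 5:j rests on {4:j}
piece 6:i rests on {3:i}
piece 7:j rests on {5:j}
piece 8:j rests on {7:j}
minimal pieces: {0:i}
ways to finish when only these pieces remain (= sum over removing one remaining piece with nothing left below it):
  1 left: {6}→1  {8}→1
  2 left: {3,6}→1  {6,8}→2  {7,8}→1
  3 left: {3,6,8}→3  {5,7,8}→1  {6,7,8}→3
  4 left: {3,6,7,8}→6  {4,5,7,8}→1  {5,6,7,8}→4
  5 left: {3,5,6,7,8}→10  {4,5,6,7,8}→5
  6 left: {3,4,5,6,7,8}→15
  7 left: {2,3,4,5,6,7,8}→15
  placing 0:i first → 15 extensions

15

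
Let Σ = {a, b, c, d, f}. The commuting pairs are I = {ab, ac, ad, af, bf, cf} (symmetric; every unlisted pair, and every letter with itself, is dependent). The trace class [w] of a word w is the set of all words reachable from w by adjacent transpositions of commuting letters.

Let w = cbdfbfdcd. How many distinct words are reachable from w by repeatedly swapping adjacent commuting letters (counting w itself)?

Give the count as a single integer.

piece 0:c — minimal
piece 1:b rests on {0:c}
piece 2:d rests on {1:b}
piece 3:f rests on {2:d}
piece 4:b rests on {2:d}
piece 5:f rests on {3:f}
piece 6:d rests on {4:b, 5:f}
piece 7:c rests on {6:d}
piece 8:d rests on {7:c}
minimal pieces: {0:c}
ways to finish when only these pieces remain (= sum over removing one remaining piece with nothing left below it):
  1 left: {8}→1
  2 left: {7,8}→1
  3 left: {6,7,8}→1
  4 left: {4,6,7,8}→1  {5,6,7,8}→1
  5 left: {3,5,6,7,8}→1  {4,5,6,7,8}→2
  6 left: {3,4,5,6,7,8}→3
  7 left: {2,3,4,5,6,7,8}→3
  placing 0:c first → 3 extensions

3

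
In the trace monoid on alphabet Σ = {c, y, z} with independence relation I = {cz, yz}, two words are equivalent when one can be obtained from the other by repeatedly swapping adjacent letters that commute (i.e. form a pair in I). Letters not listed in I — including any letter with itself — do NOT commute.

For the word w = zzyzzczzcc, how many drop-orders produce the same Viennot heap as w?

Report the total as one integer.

210

drop 0:z onto floor
drop 1:z onto {0:z}
drop 2:y onto floor
drop 3:z onto {1:z}
drop 4:z onto {3:z}
drop 5:c onto {2:y}
drop 6:z onto {4:z}
drop 7:z onto {6:z}
drop 8:c onto {5:c}
drop 9:c onto {8:c}
ground layer = {0:z, 2:y}
drop-orders for the pieces not yet dropped (sum over which currently-grounded one goes next):
  1 to go: {7} 1  {9} 1
  2 to go: {6,7} 1  {7,9} 2  {8,9} 1
  3 to go: {4,6,7} 1  {5,8,9} 1  {6,7,9} 3  {7,8,9} 3
  4 to go: {2,5,8,9} 1  {3,4,6,7} 1  {4,6,7,9} 4  {5,7,8,9} 4  {6,7,8,9} 6
  5 to go: {1,3,4,6,7} 1  {2,5,7,8,9} 5  {3,4,6,7,9} 5  {4,6,7,8,9} 10  {5,6,7,8,9} 10
  6 to go: {0,1,3,4,6,7} 1  {1,3,4,6,7,9} 6  {2,5,6,7,8,9} 15  {3,4,6,7,8,9} 15  {4,5,6,7,8,9} 20
  7 to go: {0,1,3,4,6,7,9} 7  {1,3,4,6,7,8,9} 21  {2,4,5,6,7,8,9} 35  {3,4,5,6,7,8,9} 35
  8 to go: {0,1,3,4,6,7,8,9} 28  {1,3,4,5,6,7,8,9} 56  {2,3,4,5,6,7,8,9} 70
  if 0:z drops first: 126 orders
  if 2:y drops first: 84 orders
heap linearizations: 210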